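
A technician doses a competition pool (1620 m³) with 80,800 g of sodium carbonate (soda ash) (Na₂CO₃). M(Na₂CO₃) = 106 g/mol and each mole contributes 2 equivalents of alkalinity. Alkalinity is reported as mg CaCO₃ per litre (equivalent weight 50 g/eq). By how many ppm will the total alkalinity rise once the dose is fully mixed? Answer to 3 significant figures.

47.1 ppm

Volume: 1620 m³ = 1,620,000 L.
Moles of Na₂CO₃: 80,800 g ÷ 106 g/mol = 762.3 mol → 1525 eq of alkalinity.
As CaCO₃: 1525 eq × 50 g/eq = 76,230 g.
Rise: 76,230 g / 1,620,000 L × 1000 = 47.05 mg/L.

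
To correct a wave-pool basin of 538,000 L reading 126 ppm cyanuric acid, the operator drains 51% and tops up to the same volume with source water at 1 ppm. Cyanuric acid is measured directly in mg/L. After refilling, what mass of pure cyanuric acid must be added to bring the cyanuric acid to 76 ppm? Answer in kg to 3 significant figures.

7.40 kg

After draining 51% and refilling: 126 × 0.49 + 1 × 0.51 = 62.25 ppm.
Deficit to target: 76 − 62.25 = 13.75 mg/L.
Mass: 13.75 mg/L × 538,000 L = 7398 g cyanuric acid.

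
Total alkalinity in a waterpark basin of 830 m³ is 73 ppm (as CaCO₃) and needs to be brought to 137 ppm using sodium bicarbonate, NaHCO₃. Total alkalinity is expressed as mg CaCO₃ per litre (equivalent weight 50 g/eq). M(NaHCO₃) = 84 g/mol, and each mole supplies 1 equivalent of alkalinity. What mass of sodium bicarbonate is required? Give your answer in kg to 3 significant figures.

Volume: 830 m³ = 830,000 L.
Alkalinity to add: (137 − 73) = 64 mg/L as CaCO₃ × 830,000 L = 53,120 g as CaCO₃.
Equivalents: 53,120 g ÷ 50 g/eq = 1062 eq.
NaHCO₃ supplies 1 eq per mole → 1062 mol.
Mass: 1062 mol × 84 g/mol = 89,240 g.

89.2 kg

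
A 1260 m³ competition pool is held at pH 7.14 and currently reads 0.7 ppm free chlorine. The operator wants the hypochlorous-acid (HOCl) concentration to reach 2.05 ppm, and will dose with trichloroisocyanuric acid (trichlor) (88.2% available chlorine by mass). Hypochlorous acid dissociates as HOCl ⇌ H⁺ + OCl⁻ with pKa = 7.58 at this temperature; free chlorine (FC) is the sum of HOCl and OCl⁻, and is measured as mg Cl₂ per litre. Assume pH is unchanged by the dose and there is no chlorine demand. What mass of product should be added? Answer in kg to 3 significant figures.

Volume: 1260 m³ = 1,260,000 L.
[OCl⁻]/[HOCl] = 10^(pH − pKa) = 10^(7.14 − 7.58) = 0.3631; fraction as HOCl = 1/(1 + 0.3631) = 0.7336.
Free chlorine required for 2.05 ppm HOCl: 2.05 / 0.7336 = 2.794 ppm.
FC to add: 2.794 − 0.7 = 2.094 mg/L as Cl₂.
Cl₂ equivalent: 2.094 mg/L × 1,260,000 L = 2639 g.
Product at 88.2% available Cl: 2639 / 0.882 = 2992 g.

2.99 kg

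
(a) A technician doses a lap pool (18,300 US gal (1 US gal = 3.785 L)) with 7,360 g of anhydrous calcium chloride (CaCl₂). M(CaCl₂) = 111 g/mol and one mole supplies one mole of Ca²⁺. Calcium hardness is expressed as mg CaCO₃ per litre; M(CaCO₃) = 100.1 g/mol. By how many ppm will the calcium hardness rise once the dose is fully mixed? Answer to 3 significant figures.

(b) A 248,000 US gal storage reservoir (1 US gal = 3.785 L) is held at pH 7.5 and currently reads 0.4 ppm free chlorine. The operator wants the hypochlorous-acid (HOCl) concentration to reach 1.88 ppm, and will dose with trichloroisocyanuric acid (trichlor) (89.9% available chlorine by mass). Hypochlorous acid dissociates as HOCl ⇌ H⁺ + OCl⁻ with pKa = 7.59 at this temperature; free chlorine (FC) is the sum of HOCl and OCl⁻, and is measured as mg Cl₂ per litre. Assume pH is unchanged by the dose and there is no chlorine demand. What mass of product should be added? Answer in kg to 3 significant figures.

(a) 95.8 ppm; (b) 3.14 kg

(a) Volume: 18,300 US gal × 3.785 L/gal = 69,266 L.
(a) Moles of Ca²⁺: 7,360 g ÷ 111 g/mol = 66.31 mol.
(a) As CaCO₃: 66.31 mol × 100.1 g/mol = 6637 g.
(a) Rise: 6637 g / 69,266 L × 1000 = 95.82 mg/L.

(b) Volume: 248,000 US gal × 3.785 L/gal = 938,680 L.
(b) [OCl⁻]/[HOCl] = 10^(pH − pKa) = 10^(7.5 − 7.59) = 0.8128; fraction as HOCl = 1/(1 + 0.8128) = 0.5516.
(b) Free chlorine required for 1.88 ppm HOCl: 1.88 / 0.5516 = 3.408 ppm.
(b) FC to add: 3.408 − 0.4 = 3.008 mg/L as Cl₂.
(b) Cl₂ equivalent: 3.008 mg/L × 938,680 L = 2824 g.
(b) Product at 89.9% available Cl: 2824 / 0.899 = 3141 g.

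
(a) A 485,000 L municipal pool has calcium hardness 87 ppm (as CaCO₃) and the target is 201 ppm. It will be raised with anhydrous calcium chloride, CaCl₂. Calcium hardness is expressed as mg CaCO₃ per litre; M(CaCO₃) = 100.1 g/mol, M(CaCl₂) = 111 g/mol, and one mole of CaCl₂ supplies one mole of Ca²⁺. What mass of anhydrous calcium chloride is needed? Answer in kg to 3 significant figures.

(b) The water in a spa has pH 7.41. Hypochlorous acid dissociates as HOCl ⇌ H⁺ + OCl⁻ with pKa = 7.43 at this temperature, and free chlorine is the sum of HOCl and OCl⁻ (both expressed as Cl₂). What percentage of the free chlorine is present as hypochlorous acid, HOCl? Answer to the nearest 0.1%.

(a) Hardness to add: (201 − 87) = 114 mg/L as CaCO₃ × 485,000 L = 55,290 g as CaCO₃.
(a) Moles of Ca²⁺ (1 mol Ca²⁺ ≡ 1 mol CaCO₃): 55,290 / 100.1 g/mol = 552.3 mol.
(a) Mass of CaCl₂: 552.3 × 111 = 61,310 g.

(b) [OCl⁻]/[HOCl] = 10^(pH − pKa) = 10^(7.41 − 7.43) = 10^-0.02 = 0.955.
(b) Fraction as HOCl = 1 / (1 + 0.955) = 0.5115.

(a) 61.3 kg; (b) 51.2%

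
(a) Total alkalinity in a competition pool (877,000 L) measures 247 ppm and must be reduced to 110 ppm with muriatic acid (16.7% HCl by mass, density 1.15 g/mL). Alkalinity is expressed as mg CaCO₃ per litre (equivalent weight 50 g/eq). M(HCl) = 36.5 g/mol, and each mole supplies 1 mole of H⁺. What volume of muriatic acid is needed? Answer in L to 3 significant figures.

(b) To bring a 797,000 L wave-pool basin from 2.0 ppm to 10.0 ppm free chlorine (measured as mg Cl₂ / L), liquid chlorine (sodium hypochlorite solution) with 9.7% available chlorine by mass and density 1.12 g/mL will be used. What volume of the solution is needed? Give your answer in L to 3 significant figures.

(a) Alkalinity to neutralize: (247 − 110) = 137 mg/L as CaCO₃ × 877,000 L = 120,100 g as CaCO₃.
(a) Equivalents of H⁺ required: 120,100 ÷ 50 g/eq = 2403 eq = 2403 mol HCl.
(a) Mass of HCl: 2403 × 36.5 = 87,710 g.
(a) Mass of 16.7% solution: 87,710 / 0.167 = 525,200 g.
(a) Volume: 525,200 g ÷ 1.15 g/mL = 456,700 mL.

(b) Chlorine deficit: 10.0 − 2.0 = 8 ppm = 8 mg/L as Cl₂.
(b) Cl₂ equivalent needed: 8 mg/L × 797,000 L = 6,376,000 mg = 6376 g.
(b) Product at 9.7% available chlorine: 6376 / 0.097 = 65,730 g.
(b) Volume at density 1.12 g/mL: 65,730 g ÷ 1.12 g/mL = 58,690 mL.

(a) 457 L; (b) 58.7 L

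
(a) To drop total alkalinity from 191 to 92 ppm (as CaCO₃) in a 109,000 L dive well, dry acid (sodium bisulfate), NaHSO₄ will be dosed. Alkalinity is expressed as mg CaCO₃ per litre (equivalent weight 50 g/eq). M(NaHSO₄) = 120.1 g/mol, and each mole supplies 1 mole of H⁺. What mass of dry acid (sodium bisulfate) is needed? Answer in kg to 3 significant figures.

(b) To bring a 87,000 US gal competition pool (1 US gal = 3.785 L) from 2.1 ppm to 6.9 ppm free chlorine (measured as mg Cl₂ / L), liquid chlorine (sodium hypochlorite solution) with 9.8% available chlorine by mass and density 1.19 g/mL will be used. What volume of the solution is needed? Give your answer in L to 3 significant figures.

(a) Alkalinity to neutralize: (191 − 92) = 99 mg/L as CaCO₃ × 109,000 L = 10,790 g as CaCO₃.
(a) Equivalents of H⁺ required: 10,790 ÷ 50 g/eq = 215.8 eq = 215.8 mol NaHSO₄.
(a) Mass of NaHSO₄: 215.8 × 120.1 = 25,920 g.

(b) Volume: 87,000 US gal × 3.785 L/gal = 329,295 L.
(b) Chlorine deficit: 6.9 − 2.1 = 4.8 ppm = 4.8 mg/L as Cl₂.
(b) Cl₂ equivalent needed: 4.8 mg/L × 329,295 L = 1,581,000 mg = 1581 g.
(b) Product at 9.8% available chlorine: 1581 / 0.098 = 16,130 g.
(b) Volume at density 1.19 g/mL: 16,130 g ÷ 1.19 g/mL = 13,550 mL.

(a) 25.9 kg; (b) 13.6 L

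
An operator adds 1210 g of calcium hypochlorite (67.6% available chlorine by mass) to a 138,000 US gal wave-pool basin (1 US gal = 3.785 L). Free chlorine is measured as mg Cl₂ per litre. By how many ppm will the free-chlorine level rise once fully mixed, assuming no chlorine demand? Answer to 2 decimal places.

1.57 ppm

Volume: 138,000 US gal × 3.785 L/gal = 522,330 L.
Available chlorine delivered: 1210 g × 0.676 = 818 g as Cl₂.
Concentration rise: 818 g / 522,330 L = 1.566 mg/L = 1.57 ppm.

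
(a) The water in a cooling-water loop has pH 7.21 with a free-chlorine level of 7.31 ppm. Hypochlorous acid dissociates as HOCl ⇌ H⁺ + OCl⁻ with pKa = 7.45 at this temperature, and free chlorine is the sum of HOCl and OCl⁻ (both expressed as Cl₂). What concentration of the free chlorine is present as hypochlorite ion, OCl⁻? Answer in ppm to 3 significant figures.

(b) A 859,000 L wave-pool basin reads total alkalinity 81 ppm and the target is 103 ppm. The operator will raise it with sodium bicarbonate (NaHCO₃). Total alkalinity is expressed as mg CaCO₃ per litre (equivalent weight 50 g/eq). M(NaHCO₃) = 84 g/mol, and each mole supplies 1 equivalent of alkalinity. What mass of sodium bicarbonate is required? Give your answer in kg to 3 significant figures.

(a) [OCl⁻]/[HOCl] = 10^(pH − pKa) = 10^(7.21 − 7.45) = 10^-0.24 = 0.5754.
(a) Fraction as HOCl = 1 / (1 + 0.5754) = 0.6347.
(a) OCl⁻ = (1 − 0.6347) × 7.31 ppm = 2.67 ppm.

(b) Alkalinity to add: (103 − 81) = 22 mg/L as CaCO₃ × 859,000 L = 18,900 g as CaCO₃.
(b) Equivalents: 18,900 g ÷ 50 g/eq = 378 eq.
(b) NaHCO₃ supplies 1 eq per mole → 378 mol.
(b) Mass: 378 mol × 84 g/mol = 31,750 g.

(a) 2.67 ppm; (b) 31.7 kg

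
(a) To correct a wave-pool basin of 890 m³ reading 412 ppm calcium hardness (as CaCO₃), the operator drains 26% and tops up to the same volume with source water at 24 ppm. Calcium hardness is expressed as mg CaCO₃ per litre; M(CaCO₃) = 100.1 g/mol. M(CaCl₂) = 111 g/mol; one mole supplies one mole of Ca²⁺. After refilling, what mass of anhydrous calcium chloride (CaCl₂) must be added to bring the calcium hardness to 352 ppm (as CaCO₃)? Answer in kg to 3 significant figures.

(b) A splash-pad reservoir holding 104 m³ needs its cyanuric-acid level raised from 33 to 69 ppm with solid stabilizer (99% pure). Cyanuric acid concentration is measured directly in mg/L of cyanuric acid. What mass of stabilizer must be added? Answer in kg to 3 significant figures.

(a) Volume: 890 m³ = 890,000 L.
(a) After draining 26% and refilling: 412 × 0.74 + 24 × 0.26 = 311.12 ppm.
(a) Deficit to target: 352 − 311.12 = 40.88 mg/L.
(a) As CaCO₃: 40.88 mg/L × 890,000 L = 36,380 g; ÷ 100.1 = 363.5 mol Ca²⁺.
(a) Mass: 363.5 × 111 = 40,350 g.

(b) Volume: 104 m³ = 104,000 L.
(b) CYA to add: (69 − 33) = 36 mg/L × 104,000 L = 3744 g cyanuric acid.
(b) At 99% purity: 3744 / 0.99 = 3782 g product.

(a) 40.3 kg; (b) 3.78 kg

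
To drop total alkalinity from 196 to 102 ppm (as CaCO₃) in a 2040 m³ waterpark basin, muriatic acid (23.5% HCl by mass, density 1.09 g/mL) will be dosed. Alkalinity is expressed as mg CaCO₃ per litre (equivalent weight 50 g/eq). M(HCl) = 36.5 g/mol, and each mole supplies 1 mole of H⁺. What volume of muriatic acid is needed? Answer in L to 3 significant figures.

546 L

Volume: 2040 m³ = 2,040,000 L.
Alkalinity to neutralize: (196 − 102) = 94 mg/L as CaCO₃ × 2,040,000 L = 191,800 g as CaCO₃.
Equivalents of H⁺ required: 191,800 ÷ 50 g/eq = 3835 eq = 3835 mol HCl.
Mass of HCl: 3835 × 36.5 = 140,000 g.
Mass of 23.5% solution: 140,000 / 0.235 = 595,700 g.
Volume: 595,700 g ÷ 1.09 g/mL = 546,500 mL.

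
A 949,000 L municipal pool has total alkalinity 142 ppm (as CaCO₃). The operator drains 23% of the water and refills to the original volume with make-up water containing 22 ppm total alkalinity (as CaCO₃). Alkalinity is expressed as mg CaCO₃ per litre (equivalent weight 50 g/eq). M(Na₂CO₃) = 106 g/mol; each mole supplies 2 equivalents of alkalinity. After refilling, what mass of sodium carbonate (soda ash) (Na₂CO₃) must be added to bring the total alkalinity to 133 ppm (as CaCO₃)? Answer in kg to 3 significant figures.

After draining 23% and refilling: 142 × 0.77 + 22 × 0.23 = 114.4 ppm.
Deficit to target: 133 − 114.4 = 18.6 mg/L.
As CaCO₃: 18.6 mg/L × 949,000 L = 17,650 g; ÷ 50 g/eq ÷ 2 = 176.5 mol Na₂CO₃.
Mass: 176.5 × 106 = 18,710 g.

18.7 kg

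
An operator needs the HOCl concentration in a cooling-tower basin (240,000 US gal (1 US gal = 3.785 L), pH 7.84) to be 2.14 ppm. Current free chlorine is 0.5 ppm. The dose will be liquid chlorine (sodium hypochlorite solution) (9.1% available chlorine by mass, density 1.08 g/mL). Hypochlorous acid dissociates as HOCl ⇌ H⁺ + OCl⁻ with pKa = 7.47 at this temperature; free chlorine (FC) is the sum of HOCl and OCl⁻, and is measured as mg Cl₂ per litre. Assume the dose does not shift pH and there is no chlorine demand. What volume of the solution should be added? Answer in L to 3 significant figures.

61.5 L

Volume: 240,000 US gal × 3.785 L/gal = 908,400 L.
[OCl⁻]/[HOCl] = 10^(pH − pKa) = 10^(7.84 − 7.47) = 2.344; fraction as HOCl = 1/(1 + 2.344) = 0.299.
Free chlorine required for 2.14 ppm HOCl: 2.14 / 0.299 = 7.157 ppm.
FC to add: 7.157 − 0.5 = 6.657 mg/L as Cl₂.
Cl₂ equivalent: 6.657 mg/L × 908,400 L = 6047 g.
Product at 9.1% available Cl: 6047 / 0.091 = 66,450 g.
Volume: 66,450 g ÷ 1.08 g/mL = 61,530 mL.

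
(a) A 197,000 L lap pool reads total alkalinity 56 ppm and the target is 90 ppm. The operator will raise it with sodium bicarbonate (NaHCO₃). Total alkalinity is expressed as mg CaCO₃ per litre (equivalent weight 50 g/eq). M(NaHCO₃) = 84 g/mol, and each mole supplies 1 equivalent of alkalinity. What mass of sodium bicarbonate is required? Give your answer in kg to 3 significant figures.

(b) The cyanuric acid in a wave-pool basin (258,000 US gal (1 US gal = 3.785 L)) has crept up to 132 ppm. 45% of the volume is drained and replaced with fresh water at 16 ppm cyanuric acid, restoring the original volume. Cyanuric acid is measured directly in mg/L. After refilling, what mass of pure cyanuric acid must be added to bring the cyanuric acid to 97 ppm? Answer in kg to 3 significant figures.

(a) 11.3 kg; (b) 16.8 kg

(a) Alkalinity to add: (90 − 56) = 34 mg/L as CaCO₃ × 197,000 L = 6698 g as CaCO₃.
(a) Equivalents: 6698 g ÷ 50 g/eq = 134 eq.
(a) NaHCO₃ supplies 1 eq per mole → 134 mol.
(a) Mass: 134 mol × 84 g/mol = 11,250 g.

(b) Volume: 258,000 US gal × 3.785 L/gal = 976,530 L.
(b) After draining 45% and refilling: 132 × 0.55 + 16 × 0.45 = 79.8 ppm.
(b) Deficit to target: 97 − 79.8 = 17.2 mg/L.
(b) Mass: 17.2 mg/L × 976,530 L = 16,800 g cyanuric acid.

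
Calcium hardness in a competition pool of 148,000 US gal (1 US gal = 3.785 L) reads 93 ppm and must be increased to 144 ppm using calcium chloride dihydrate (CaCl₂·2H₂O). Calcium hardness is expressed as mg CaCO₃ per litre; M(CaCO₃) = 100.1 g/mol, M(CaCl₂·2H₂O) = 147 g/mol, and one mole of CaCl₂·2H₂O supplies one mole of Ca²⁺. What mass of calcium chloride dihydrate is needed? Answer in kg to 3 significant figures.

Volume: 148,000 US gal × 3.785 L/gal = 560,180 L.
Hardness to add: (144 − 93) = 51 mg/L as CaCO₃ × 560,180 L = 28,570 g as CaCO₃.
Moles of Ca²⁺ (1 mol Ca²⁺ ≡ 1 mol CaCO₃): 28,570 / 100.1 g/mol = 285.4 mol.
Mass of CaCl₂·2H₂O: 285.4 × 147 = 41,950 g.

42.0 kg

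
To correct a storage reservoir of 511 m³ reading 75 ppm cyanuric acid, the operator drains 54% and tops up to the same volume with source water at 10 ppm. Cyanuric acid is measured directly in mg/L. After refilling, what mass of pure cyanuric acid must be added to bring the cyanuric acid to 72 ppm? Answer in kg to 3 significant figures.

16.4 kg

Volume: 511 m³ = 511,000 L.
After draining 54% and refilling: 75 × 0.46 + 10 × 0.54 = 39.9 ppm.
Deficit to target: 72 − 39.9 = 32.1 mg/L.
Mass: 32.1 mg/L × 511,000 L = 16,400 g cyanuric acid.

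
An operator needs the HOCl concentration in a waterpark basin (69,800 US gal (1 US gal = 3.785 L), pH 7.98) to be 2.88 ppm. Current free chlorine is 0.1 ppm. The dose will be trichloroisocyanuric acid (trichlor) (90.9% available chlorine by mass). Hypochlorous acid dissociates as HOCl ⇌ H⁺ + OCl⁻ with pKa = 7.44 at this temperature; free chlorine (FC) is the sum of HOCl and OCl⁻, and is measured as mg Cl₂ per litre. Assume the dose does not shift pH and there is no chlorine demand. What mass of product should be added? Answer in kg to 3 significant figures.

Volume: 69,800 US gal × 3.785 L/gal = 264,193 L.
[OCl⁻]/[HOCl] = 10^(pH − pKa) = 10^(7.98 − 7.44) = 3.467; fraction as HOCl = 1/(1 + 3.467) = 0.2238.
Free chlorine required for 2.88 ppm HOCl: 2.88 / 0.2238 = 12.87 ppm.
FC to add: 12.87 − 0.1 = 12.77 mg/L as Cl₂.
Cl₂ equivalent: 12.77 mg/L × 264,193 L = 3373 g.
Product at 90.9% available Cl: 3373 / 0.909 = 3710 g.

3.71 kg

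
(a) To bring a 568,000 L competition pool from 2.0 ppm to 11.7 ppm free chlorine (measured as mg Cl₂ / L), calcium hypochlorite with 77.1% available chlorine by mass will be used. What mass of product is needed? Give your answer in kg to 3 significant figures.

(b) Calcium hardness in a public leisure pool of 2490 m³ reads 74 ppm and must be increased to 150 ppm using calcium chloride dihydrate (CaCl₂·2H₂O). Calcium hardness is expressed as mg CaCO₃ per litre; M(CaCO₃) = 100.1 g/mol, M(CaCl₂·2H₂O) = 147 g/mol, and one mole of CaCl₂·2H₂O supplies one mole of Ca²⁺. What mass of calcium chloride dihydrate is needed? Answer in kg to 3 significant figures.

(a) Chlorine deficit: 11.7 − 2.0 = 9.7 ppm = 9.7 mg/L as Cl₂.
(a) Cl₂ equivalent needed: 9.7 mg/L × 568,000 L = 5,510,000 mg = 5510 g.
(a) Product at 77.1% available chlorine: 5510 / 0.771 = 7146 g.

(b) Volume: 2490 m³ = 2,490,000 L.
(b) Hardness to add: (150 − 74) = 76 mg/L as CaCO₃ × 2,490,000 L = 189,200 g as CaCO₃.
(b) Moles of Ca²⁺ (1 mol Ca²⁺ ≡ 1 mol CaCO₃): 189,200 / 100.1 g/mol = 1891 mol.
(b) Mass of CaCl₂·2H₂O: 1891 × 147 = 277,900 g.

(a) 7.15 kg; (b) 278 kg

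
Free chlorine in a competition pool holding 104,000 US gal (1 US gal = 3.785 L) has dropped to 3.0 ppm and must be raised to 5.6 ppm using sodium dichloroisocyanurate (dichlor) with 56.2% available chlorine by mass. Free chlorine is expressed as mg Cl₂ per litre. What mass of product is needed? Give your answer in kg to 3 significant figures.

Volume: 104,000 US gal × 3.785 L/gal = 393,640 L.
Chlorine deficit: 5.6 − 3.0 = 2.6 ppm = 2.6 mg/L as Cl₂.
Cl₂ equivalent needed: 2.6 mg/L × 393,640 L = 1,023,000 mg = 1023 g.
Product at 56.2% available chlorine: 1023 / 0.562 = 1821 g.

1.82 kg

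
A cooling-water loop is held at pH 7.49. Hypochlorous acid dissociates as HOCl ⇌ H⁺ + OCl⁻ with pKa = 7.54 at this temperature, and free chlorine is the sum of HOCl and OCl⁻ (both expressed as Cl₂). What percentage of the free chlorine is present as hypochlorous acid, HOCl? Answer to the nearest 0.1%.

[OCl⁻]/[HOCl] = 10^(pH − pKa) = 10^(7.49 − 7.54) = 10^-0.05 = 0.8913.
Fraction as HOCl = 1 / (1 + 0.8913) = 0.5288.

52.9%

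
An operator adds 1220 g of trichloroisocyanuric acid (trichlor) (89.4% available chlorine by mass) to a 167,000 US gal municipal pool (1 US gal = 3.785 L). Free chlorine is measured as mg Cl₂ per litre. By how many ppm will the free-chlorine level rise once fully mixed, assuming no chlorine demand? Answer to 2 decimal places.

1.73 ppm

Volume: 167,000 US gal × 3.785 L/gal = 632,095 L.
Available chlorine delivered: 1220 g × 0.894 = 1091 g as Cl₂.
Concentration rise: 1091 g / 632,095 L = 1.726 mg/L = 1.73 ppm.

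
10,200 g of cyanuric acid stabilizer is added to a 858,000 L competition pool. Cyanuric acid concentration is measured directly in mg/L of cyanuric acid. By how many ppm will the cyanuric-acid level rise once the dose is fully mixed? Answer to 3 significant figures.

Rise: 10,200 g / 858,000 L × 1000 = 11.89 mg/L.

11.9 ppm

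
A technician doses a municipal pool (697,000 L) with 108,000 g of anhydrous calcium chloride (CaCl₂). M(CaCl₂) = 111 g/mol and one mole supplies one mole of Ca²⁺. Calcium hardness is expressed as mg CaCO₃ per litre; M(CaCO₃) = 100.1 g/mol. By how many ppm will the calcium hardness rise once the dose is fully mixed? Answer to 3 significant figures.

140 ppm

Moles of Ca²⁺: 108,000 g ÷ 111 g/mol = 973 mol.
As CaCO₃: 973 mol × 100.1 g/mol = 97,390 g.
Rise: 97,390 g / 697,000 L × 1000 = 139.7 mg/L.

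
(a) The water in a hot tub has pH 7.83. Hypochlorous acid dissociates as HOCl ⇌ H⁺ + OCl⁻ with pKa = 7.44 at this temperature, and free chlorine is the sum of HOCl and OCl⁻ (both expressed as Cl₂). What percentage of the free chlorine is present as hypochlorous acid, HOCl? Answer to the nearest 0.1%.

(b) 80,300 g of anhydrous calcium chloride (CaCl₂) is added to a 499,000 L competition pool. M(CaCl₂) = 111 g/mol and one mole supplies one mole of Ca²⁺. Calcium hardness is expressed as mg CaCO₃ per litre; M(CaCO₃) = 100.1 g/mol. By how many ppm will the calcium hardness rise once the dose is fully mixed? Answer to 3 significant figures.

(a) 28.9%; (b) 145 ppm

(a) [OCl⁻]/[HOCl] = 10^(pH − pKa) = 10^(7.83 − 7.44) = 10^0.39 = 2.455.
(a) Fraction as HOCl = 1 / (1 + 2.455) = 0.2895.

(b) Moles of Ca²⁺: 80,300 g ÷ 111 g/mol = 723.4 mol.
(b) As CaCO₃: 723.4 mol × 100.1 g/mol = 72,410 g.
(b) Rise: 72,410 g / 499,000 L × 1000 = 145.1 mg/L.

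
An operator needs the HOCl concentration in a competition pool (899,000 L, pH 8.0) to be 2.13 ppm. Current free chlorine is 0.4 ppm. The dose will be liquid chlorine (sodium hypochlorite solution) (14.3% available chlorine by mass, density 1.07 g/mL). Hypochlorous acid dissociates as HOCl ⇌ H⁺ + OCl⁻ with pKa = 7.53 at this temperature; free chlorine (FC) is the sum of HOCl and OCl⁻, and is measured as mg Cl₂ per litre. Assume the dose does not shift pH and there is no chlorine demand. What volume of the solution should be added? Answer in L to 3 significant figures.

47.1 L

[OCl⁻]/[HOCl] = 10^(pH − pKa) = 10^(8.0 − 7.53) = 2.951; fraction as HOCl = 1/(1 + 2.951) = 0.2531.
Free chlorine required for 2.13 ppm HOCl: 2.13 / 0.2531 = 8.416 ppm.
FC to add: 8.416 − 0.4 = 8.016 mg/L as Cl₂.
Cl₂ equivalent: 8.016 mg/L × 899,000 L = 7206 g.
Product at 14.3% available Cl: 7206 / 0.143 = 50,390 g.
Volume: 50,390 g ÷ 1.07 g/mL = 47,100 mL.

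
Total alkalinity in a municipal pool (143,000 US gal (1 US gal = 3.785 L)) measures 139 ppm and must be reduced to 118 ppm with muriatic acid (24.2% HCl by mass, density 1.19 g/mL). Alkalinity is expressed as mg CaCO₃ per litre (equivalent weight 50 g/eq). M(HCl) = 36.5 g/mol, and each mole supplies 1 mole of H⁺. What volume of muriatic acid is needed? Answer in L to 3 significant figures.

Volume: 143,000 US gal × 3.785 L/gal = 541,255 L.
Alkalinity to neutralize: (139 − 118) = 21 mg/L as CaCO₃ × 541,255 L = 11,370 g as CaCO₃.
Equivalents of H⁺ required: 11,370 ÷ 50 g/eq = 227.3 eq = 227.3 mol HCl.
Mass of HCl: 227.3 × 36.5 = 8297 g.
Mass of 24.2% solution: 8297 / 0.242 = 34,290 g.
Volume: 34,290 g ÷ 1.19 g/mL = 28,810 mL.

28.8 L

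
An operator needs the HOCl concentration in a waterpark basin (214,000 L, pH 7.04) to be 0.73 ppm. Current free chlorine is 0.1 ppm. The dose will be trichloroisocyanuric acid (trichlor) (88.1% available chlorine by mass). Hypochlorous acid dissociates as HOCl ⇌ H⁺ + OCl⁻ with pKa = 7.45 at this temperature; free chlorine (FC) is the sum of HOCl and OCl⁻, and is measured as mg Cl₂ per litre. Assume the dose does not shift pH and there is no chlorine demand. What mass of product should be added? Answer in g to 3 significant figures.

222 g

[OCl⁻]/[HOCl] = 10^(pH − pKa) = 10^(7.04 − 7.45) = 0.389; fraction as HOCl = 1/(1 + 0.389) = 0.7199.
Free chlorine required for 0.73 ppm HOCl: 0.73 / 0.7199 = 1.014 ppm.
FC to add: 1.014 − 0.1 = 0.914 mg/L as Cl₂.
Cl₂ equivalent: 0.914 mg/L × 214,000 L = 195.6 g.
Product at 88.1% available Cl: 195.6 / 0.881 = 222 g.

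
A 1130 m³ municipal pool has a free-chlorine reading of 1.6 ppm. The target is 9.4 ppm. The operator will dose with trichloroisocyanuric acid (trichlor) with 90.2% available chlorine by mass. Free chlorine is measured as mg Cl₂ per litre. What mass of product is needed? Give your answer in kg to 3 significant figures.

9.77 kg

Volume: 1130 m³ = 1,130,000 L.
Chlorine deficit: 9.4 − 1.6 = 7.8 ppm = 7.8 mg/L as Cl₂.
Cl₂ equivalent needed: 7.8 mg/L × 1,130,000 L = 8,814,000 mg = 8814 g.
Product at 90.2% available chlorine: 8814 / 0.902 = 9772 g.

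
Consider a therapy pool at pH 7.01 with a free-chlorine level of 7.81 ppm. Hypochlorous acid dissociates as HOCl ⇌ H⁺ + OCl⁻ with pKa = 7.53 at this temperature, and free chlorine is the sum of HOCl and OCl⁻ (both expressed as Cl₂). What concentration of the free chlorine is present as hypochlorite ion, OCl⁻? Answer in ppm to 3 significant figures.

[OCl⁻]/[HOCl] = 10^(pH − pKa) = 10^(7.01 − 7.53) = 10^-0.52 = 0.302.
Fraction as HOCl = 1 / (1 + 0.302) = 0.7681.
OCl⁻ = (1 − 0.7681) × 7.81 ppm = 1.812 ppm.

1.81 ppm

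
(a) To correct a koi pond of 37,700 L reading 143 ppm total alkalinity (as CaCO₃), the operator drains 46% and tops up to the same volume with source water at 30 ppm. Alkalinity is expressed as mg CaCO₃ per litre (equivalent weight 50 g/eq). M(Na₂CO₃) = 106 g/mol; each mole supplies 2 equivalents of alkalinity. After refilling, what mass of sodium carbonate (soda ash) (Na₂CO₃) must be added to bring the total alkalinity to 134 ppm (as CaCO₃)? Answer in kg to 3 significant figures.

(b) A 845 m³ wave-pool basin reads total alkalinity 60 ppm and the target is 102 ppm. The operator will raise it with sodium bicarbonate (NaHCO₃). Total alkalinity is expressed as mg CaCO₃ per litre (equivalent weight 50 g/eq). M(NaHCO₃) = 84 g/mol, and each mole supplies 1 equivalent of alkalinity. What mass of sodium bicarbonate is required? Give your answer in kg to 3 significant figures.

(a) After draining 46% and refilling: 143 × 0.54 + 30 × 0.46 = 91.02 ppm.
(a) Deficit to target: 134 − 91.02 = 42.98 mg/L.
(a) As CaCO₃: 42.98 mg/L × 37,700 L = 1620 g; ÷ 50 g/eq ÷ 2 = 16.2 mol Na₂CO₃.
(a) Mass: 16.2 × 106 = 1718 g.

(b) Volume: 845 m³ = 845,000 L.
(b) Alkalinity to add: (102 − 60) = 42 mg/L as CaCO₃ × 845,000 L = 35,490 g as CaCO₃.
(b) Equivalents: 35,490 g ÷ 50 g/eq = 709.8 eq.
(b) NaHCO₃ supplies 1 eq per mole → 709.8 mol.
(b) Mass: 709.8 mol × 84 g/mol = 59,620 g.

(a) 1.72 kg; (b) 59.6 kg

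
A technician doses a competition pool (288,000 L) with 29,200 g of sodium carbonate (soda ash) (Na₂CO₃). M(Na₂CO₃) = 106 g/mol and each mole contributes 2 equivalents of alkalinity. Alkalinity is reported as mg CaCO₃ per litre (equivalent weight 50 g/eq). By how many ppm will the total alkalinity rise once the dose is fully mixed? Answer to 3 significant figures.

Moles of Na₂CO₃: 29,200 g ÷ 106 g/mol = 275.5 mol → 550.9 eq of alkalinity.
As CaCO₃: 550.9 eq × 50 g/eq = 27,550 g.
Rise: 27,550 g / 288,000 L × 1000 = 95.65 mg/L.

95.6 ppm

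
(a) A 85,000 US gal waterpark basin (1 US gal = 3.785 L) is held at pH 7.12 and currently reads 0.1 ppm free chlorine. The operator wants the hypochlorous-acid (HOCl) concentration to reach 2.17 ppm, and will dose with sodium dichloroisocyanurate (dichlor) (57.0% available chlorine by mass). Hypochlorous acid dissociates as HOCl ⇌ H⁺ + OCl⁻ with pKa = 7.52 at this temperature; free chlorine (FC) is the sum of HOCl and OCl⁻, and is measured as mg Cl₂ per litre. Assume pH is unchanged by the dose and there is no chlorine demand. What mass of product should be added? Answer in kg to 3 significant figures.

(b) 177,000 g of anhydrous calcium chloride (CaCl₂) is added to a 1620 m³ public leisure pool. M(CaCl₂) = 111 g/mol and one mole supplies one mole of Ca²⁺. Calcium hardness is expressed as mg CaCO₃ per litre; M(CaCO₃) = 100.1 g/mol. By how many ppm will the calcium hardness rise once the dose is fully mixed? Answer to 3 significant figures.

(a) 1.66 kg; (b) 98.5 ppm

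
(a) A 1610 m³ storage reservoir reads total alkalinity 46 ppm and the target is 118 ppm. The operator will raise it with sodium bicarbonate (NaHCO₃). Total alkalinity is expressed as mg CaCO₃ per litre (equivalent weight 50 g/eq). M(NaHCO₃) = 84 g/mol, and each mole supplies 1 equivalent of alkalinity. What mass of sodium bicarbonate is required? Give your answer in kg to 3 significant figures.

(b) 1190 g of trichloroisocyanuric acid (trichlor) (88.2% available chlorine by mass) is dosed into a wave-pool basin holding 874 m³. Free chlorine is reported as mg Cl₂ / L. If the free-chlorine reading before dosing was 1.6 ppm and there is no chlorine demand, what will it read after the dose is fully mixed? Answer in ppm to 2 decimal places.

(a) 195 kg; (b) 2.80 ppm

(a) Volume: 1610 m³ = 1,610,000 L.
(a) Alkalinity to add: (118 − 46) = 72 mg/L as CaCO₃ × 1,610,000 L = 115,900 g as CaCO₃.
(a) Equivalents: 115,900 g ÷ 50 g/eq = 2318 eq.
(a) NaHCO₃ supplies 1 eq per mole → 2318 mol.
(a) Mass: 2318 mol × 84 g/mol = 194,700 g.

(b) Volume: 874 m³ = 874,000 L.
(b) Available chlorine delivered: 1190 g × 0.882 = 1050 g as Cl₂.
(b) Concentration rise: 1050 g / 874,000 L = 1.201 mg/L = 1.20 ppm.
(b) Final FC: 1.6 + 1.20 = 2.80 ppm.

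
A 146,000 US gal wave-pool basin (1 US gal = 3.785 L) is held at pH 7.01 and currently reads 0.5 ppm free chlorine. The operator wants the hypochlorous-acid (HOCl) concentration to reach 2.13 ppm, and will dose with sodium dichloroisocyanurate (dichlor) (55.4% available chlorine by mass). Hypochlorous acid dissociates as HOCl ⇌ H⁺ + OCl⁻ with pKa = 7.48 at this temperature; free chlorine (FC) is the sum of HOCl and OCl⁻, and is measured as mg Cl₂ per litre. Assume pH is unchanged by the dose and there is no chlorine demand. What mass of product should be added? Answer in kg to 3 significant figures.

Volume: 146,000 US gal × 3.785 L/gal = 552,610 L.
[OCl⁻]/[HOCl] = 10^(pH − pKa) = 10^(7.01 − 7.48) = 0.3388; fraction as HOCl = 1/(1 + 0.3388) = 0.7469.
Free chlorine required for 2.13 ppm HOCl: 2.13 / 0.7469 = 2.852 ppm.
FC to add: 2.852 − 0.5 = 2.352 mg/L as Cl₂.
Cl₂ equivalent: 2.352 mg/L × 552,610 L = 1300 g.
Product at 55.4% available Cl: 1300 / 0.554 = 2346 g.

2.35 kg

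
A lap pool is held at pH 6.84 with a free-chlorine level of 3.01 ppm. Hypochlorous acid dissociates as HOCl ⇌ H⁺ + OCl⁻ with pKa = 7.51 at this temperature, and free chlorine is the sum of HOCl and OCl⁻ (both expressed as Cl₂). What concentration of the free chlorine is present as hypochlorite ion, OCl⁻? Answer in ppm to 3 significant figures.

[OCl⁻]/[HOCl] = 10^(pH − pKa) = 10^(6.84 − 7.51) = 10^-0.67 = 0.2138.
Fraction as HOCl = 1 / (1 + 0.2138) = 0.8239.
OCl⁻ = (1 − 0.8239) × 3.01 ppm = 0.5302 ppm.

0.530 ppm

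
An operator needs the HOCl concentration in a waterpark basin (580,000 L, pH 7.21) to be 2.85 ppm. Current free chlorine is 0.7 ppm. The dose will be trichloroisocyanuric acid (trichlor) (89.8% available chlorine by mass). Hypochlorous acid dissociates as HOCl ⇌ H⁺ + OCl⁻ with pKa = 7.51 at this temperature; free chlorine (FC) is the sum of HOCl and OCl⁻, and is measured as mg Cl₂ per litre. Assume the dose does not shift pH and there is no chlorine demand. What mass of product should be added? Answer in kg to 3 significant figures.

2.31 kg

[OCl⁻]/[HOCl] = 10^(pH − pKa) = 10^(7.21 − 7.51) = 0.5012; fraction as HOCl = 1/(1 + 0.5012) = 0.6661.
Free chlorine required for 2.85 ppm HOCl: 2.85 / 0.6661 = 4.278 ppm.
FC to add: 4.278 − 0.7 = 3.578 mg/L as Cl₂.
Cl₂ equivalent: 3.578 mg/L × 580,000 L = 2075 g.
Product at 89.8% available Cl: 2075 / 0.898 = 2311 g.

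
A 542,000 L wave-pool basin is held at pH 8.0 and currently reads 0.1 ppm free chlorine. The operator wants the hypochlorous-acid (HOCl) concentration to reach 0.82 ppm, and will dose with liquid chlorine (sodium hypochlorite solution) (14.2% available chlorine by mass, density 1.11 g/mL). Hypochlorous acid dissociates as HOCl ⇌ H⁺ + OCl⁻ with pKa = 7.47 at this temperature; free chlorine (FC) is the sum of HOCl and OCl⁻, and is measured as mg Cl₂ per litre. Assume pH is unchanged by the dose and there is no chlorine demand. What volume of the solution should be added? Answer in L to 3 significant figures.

12.0 L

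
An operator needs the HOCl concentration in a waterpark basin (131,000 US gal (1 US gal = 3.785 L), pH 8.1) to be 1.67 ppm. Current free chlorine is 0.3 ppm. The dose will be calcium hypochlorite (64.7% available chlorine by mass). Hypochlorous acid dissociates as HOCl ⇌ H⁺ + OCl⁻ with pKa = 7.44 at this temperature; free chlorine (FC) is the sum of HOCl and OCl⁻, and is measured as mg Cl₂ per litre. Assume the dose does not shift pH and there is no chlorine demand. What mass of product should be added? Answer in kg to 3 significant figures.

Volume: 131,000 US gal × 3.785 L/gal = 495,835 L.
[OCl⁻]/[HOCl] = 10^(pH − pKa) = 10^(8.1 − 7.44) = 4.571; fraction as HOCl = 1/(1 + 4.571) = 0.1795.
Free chlorine required for 1.67 ppm HOCl: 1.67 / 0.1795 = 9.303 ppm.
FC to add: 9.303 − 0.3 = 9.003 mg/L as Cl₂.
Cl₂ equivalent: 9.003 mg/L × 495,835 L = 4464 g.
Product at 64.7% available Cl: 4464 / 0.647 = 6900 g.

6.90 kg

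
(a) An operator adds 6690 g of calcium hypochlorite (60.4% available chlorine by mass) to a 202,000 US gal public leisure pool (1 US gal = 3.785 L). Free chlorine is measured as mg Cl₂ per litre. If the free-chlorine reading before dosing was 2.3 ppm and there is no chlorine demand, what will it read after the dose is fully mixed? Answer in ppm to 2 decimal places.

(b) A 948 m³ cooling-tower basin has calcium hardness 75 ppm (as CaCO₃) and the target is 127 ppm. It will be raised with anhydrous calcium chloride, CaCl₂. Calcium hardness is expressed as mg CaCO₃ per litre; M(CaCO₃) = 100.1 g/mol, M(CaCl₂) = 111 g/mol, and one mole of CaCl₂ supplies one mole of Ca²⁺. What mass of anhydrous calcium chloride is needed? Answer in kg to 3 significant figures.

(a) Volume: 202,000 US gal × 3.785 L/gal = 764,570 L.
(a) Available chlorine delivered: 6690 g × 0.604 = 4041 g as Cl₂.
(a) Concentration rise: 4041 g / 764,570 L = 5.285 mg/L = 5.29 ppm.
(a) Final FC: 2.3 + 5.29 = 7.59 ppm.

(b) Volume: 948 m³ = 948,000 L.
(b) Hardness to add: (127 − 75) = 52 mg/L as CaCO₃ × 948,000 L = 49,300 g as CaCO₃.
(b) Moles of Ca²⁺ (1 mol Ca²⁺ ≡ 1 mol CaCO₃): 49,300 / 100.1 g/mol = 492.5 mol.
(b) Mass of CaCl₂: 492.5 × 111 = 54,660 g.

(a) 7.59 ppm; (b) 54.7 kg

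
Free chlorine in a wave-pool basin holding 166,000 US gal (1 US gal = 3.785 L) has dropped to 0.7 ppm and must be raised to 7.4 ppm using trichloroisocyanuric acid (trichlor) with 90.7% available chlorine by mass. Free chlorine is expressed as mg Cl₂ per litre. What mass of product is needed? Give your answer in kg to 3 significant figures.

Volume: 166,000 US gal × 3.785 L/gal = 628,310 L.
Chlorine deficit: 7.4 − 0.7 = 6.7 ppm = 6.7 mg/L as Cl₂.
Cl₂ equivalent needed: 6.7 mg/L × 628,310 L = 4,210,000 mg = 4210 g.
Product at 90.7% available chlorine: 4210 / 0.907 = 4641 g.

4.64 kg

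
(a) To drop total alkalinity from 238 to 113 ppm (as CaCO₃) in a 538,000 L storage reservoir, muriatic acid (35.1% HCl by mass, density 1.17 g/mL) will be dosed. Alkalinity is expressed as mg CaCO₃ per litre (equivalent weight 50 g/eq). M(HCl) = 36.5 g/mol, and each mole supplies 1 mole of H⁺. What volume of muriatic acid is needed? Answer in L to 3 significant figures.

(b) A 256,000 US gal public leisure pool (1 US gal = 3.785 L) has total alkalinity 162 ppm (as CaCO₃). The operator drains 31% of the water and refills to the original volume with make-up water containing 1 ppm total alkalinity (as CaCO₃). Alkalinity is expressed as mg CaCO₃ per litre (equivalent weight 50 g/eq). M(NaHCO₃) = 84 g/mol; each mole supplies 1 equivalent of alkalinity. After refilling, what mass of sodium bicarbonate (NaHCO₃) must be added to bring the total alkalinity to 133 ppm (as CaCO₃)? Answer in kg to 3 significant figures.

(a) 120 L; (b) 34.0 kg

(a) Alkalinity to neutralize: (238 − 113) = 125 mg/L as CaCO₃ × 538,000 L = 67,250 g as CaCO₃.
(a) Equivalents of H⁺ required: 67,250 ÷ 50 g/eq = 1345 eq = 1345 mol HCl.
(a) Mass of HCl: 1345 × 36.5 = 49,090 g.
(a) Mass of 35.1% solution: 49,090 / 0.351 = 139,900 g.
(a) Volume: 139,900 g ÷ 1.17 g/mL = 119,500 mL.

(b) Volume: 256,000 US gal × 3.785 L/gal = 968,960 L.
(b) After draining 31% and refilling: 162 × 0.69 + 1 × 0.31 = 112.09 ppm.
(b) Deficit to target: 133 − 112.09 = 20.91 mg/L.
(b) As CaCO₃: 20.91 mg/L × 968,960 L = 20,260 g; ÷ 50 g/eq ÷ 1 = 405.2 mol NaHCO₃.
(b) Mass: 405.2 × 84 = 34,040 g.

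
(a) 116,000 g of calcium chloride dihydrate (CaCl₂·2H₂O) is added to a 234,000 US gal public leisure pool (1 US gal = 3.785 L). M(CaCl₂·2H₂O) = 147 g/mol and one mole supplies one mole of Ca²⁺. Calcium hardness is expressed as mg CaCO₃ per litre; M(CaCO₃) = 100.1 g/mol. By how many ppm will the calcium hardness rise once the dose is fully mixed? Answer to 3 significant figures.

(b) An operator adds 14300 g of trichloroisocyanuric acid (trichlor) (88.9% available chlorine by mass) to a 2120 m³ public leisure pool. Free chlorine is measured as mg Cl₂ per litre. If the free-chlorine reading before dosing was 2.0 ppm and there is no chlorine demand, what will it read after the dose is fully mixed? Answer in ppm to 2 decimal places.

(a) Volume: 234,000 US gal × 3.785 L/gal = 885,690 L.
(a) Moles of Ca²⁺: 116,000 g ÷ 147 g/mol = 789.1 mol.
(a) As CaCO₃: 789.1 mol × 100.1 g/mol = 78,990 g.
(a) Rise: 78,990 g / 885,690 L × 1000 = 89.19 mg/L.

(b) Volume: 2120 m³ = 2,120,000 L.
(b) Available chlorine delivered: 14,300 g × 0.889 = 12,710 g as Cl₂.
(b) Concentration rise: 12,710 g / 2,120,000 L = 5.997 mg/L = 6.00 ppm.
(b) Final FC: 2.0 + 6.00 = 8.00 ppm.

(a) 89.2 ppm; (b) 8.00 ppm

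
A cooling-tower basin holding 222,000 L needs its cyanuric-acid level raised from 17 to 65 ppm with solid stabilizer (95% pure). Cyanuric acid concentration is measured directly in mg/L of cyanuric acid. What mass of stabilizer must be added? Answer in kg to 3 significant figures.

CYA to add: (65 − 17) = 48 mg/L × 222,000 L = 10,660 g cyanuric acid.
At 95% purity: 10,660 / 0.95 = 11,220 g product.

11.2 kg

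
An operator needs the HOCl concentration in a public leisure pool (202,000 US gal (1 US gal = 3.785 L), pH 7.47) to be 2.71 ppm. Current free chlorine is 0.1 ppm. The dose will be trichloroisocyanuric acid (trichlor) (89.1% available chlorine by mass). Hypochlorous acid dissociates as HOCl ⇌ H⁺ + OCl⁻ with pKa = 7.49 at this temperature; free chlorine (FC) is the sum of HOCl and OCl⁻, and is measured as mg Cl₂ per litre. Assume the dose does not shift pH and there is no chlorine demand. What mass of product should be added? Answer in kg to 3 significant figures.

4.46 kg

Volume: 202,000 US gal × 3.785 L/gal = 764,570 L.
[OCl⁻]/[HOCl] = 10^(pH − pKa) = 10^(7.47 − 7.49) = 0.955; fraction as HOCl = 1/(1 + 0.955) = 0.5115.
Free chlorine required for 2.71 ppm HOCl: 2.71 / 0.5115 = 5.298 ppm.
FC to add: 5.298 − 0.1 = 5.198 mg/L as Cl₂.
Cl₂ equivalent: 5.198 mg/L × 764,570 L = 3974 g.
Product at 89.1% available Cl: 3974 / 0.891 = 4460 g.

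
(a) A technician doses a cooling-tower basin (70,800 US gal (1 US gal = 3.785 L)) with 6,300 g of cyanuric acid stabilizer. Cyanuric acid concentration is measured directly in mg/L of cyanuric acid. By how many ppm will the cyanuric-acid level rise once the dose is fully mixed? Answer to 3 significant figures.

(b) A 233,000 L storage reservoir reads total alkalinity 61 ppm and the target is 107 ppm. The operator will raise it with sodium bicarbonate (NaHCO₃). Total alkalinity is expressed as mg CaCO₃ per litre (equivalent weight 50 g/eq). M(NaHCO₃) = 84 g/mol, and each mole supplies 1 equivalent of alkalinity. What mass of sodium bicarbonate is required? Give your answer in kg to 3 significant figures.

(a) Volume: 70,800 US gal × 3.785 L/gal = 267,978 L.
(a) Rise: 6,300 g / 267,978 L × 1000 = 23.51 mg/L.

(b) Alkalinity to add: (107 − 61) = 46 mg/L as CaCO₃ × 233,000 L = 10,720 g as CaCO₃.
(b) Equivalents: 10,720 g ÷ 50 g/eq = 214.4 eq.
(b) NaHCO₃ supplies 1 eq per mole → 214.4 mol.
(b) Mass: 214.4 mol × 84 g/mol = 18,010 g.

(a) 23.5 ppm; (b) 18.0 kg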